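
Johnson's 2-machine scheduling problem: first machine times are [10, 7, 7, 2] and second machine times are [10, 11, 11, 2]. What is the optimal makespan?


Apply Johnson's rule:
  Group 1 (a <= b): [(4, 2, 2), (2, 7, 11), (3, 7, 11), (1, 10, 10)]
  Group 2 (a > b): []
Optimal job order: [4, 2, 3, 1]
Schedule:
  Job 4: M1 done at 2, M2 done at 4
  Job 2: M1 done at 9, M2 done at 20
  Job 3: M1 done at 16, M2 done at 31
  Job 1: M1 done at 26, M2 done at 41
Makespan = 41

41


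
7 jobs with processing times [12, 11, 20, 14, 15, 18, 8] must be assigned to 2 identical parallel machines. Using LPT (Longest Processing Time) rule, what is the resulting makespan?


Sort jobs in decreasing order (LPT): [20, 18, 15, 14, 12, 11, 8]
Assign each job to the least loaded machine:
  Machine 1: jobs [20, 14, 11, 8], load = 53
  Machine 2: jobs [18, 15, 12], load = 45
Makespan = max load = 53

53


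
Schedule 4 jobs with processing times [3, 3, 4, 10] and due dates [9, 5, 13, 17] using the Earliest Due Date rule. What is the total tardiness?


Sort by due date (EDD order): [(3, 5), (3, 9), (4, 13), (10, 17)]
Compute completion times and tardiness:
  Job 1: p=3, d=5, C=3, tardiness=max(0,3-5)=0
  Job 2: p=3, d=9, C=6, tardiness=max(0,6-9)=0
  Job 3: p=4, d=13, C=10, tardiness=max(0,10-13)=0
  Job 4: p=10, d=17, C=20, tardiness=max(0,20-17)=3
Total tardiness = 3

3


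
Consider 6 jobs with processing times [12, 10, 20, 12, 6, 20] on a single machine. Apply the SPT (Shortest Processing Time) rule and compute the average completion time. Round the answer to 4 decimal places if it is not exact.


Sort jobs by processing time (SPT order): [6, 10, 12, 12, 20, 20]
Compute completion times sequentially:
  Job 1: processing = 6, completes at 6
  Job 2: processing = 10, completes at 16
  Job 3: processing = 12, completes at 28
  Job 4: processing = 12, completes at 40
  Job 5: processing = 20, completes at 60
  Job 6: processing = 20, completes at 80
Sum of completion times = 230
Average completion time = 230/6 = 38.3333

38.3333


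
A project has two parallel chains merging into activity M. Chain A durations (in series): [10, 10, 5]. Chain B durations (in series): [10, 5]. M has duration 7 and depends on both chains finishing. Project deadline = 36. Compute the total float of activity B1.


Forward pass: ES(B1) = sum of predecessors on chain B = 0
EF = ES + duration = 0 + 10 = 10
Backward pass: LF(M) = deadline = 36; LS(M) = 36 - 7 = 29
LF(B1) = LS(M) - sum(successors on chain B) = 29 - 5 = 24
LS = LF - duration = 24 - 10 = 14
Total float = LS - ES = 14 - 0 = 14

14


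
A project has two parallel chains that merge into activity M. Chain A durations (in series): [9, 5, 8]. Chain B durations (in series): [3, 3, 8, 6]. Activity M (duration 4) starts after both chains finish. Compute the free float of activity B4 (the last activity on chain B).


ES(B4) = sum of predecessors on chain B = 14
EF(B4) = ES + duration = 14 + 6 = 20
Successor of B4 is M. ES(M) = max(sum(A), sum(B)) = max(22, 20) = 22
Free float = ES(successor) - EF(current) = 22 - 20 = 2

2


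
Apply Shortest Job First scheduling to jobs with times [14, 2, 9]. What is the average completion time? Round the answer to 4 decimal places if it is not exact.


SJF order (ascending): [2, 9, 14]
Completion times:
  Job 1: burst=2, C=2
  Job 2: burst=9, C=11
  Job 3: burst=14, C=25
Average completion = 38/3 = 12.6667

12.6667


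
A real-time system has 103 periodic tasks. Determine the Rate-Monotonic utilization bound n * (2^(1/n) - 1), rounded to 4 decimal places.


Compute 2^(1/103) = 1.0067522788
Subtract 1: 1.0067522788 - 1 = 0.0067522788
Multiply by n: 103 * 0.0067522788 = 0.6954847164
Round to 4 dp: 0.6955

0.6955


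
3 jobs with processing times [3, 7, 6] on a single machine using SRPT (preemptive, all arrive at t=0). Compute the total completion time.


Since all jobs arrive at t=0, SRPT equals SPT ordering.
SPT order: [3, 6, 7]
Completion times:
  Job 1: p=3, C=3
  Job 2: p=6, C=9
  Job 3: p=7, C=16
Total completion time = 3 + 9 + 16 = 28

28


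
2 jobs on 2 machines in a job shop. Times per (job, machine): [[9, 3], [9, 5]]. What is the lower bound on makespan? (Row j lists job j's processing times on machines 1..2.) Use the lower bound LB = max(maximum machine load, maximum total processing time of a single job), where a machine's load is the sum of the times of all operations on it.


Machine loads:
  Machine 1: 9 + 9 = 18
  Machine 2: 3 + 5 = 8
Max machine load = 18
Job totals:
  Job 1: 12
  Job 2: 14
Max job total = 14
Lower bound = max(18, 14) = 18

18


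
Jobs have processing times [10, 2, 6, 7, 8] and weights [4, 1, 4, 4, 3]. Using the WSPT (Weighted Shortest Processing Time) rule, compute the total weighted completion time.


Compute p/w ratios and sort ascending (WSPT): [(6, 4), (7, 4), (2, 1), (10, 4), (8, 3)]
Compute weighted completion times:
  Job (p=6,w=4): C=6, w*C=4*6=24
  Job (p=7,w=4): C=13, w*C=4*13=52
  Job (p=2,w=1): C=15, w*C=1*15=15
  Job (p=10,w=4): C=25, w*C=4*25=100
  Job (p=8,w=3): C=33, w*C=3*33=99
Total weighted completion time = 290

290


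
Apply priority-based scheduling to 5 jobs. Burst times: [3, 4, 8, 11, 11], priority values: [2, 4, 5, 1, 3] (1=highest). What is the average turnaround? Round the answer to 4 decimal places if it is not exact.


Sort by priority (ascending = highest first):
Order: [(1, 11), (2, 3), (3, 11), (4, 4), (5, 8)]
Completion times:
  Priority 1, burst=11, C=11
  Priority 2, burst=3, C=14
  Priority 3, burst=11, C=25
  Priority 4, burst=4, C=29
  Priority 5, burst=8, C=37
Average turnaround = 116/5 = 23.2

23.2


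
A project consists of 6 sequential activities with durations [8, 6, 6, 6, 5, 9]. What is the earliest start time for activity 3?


Activity 3 starts after activities 1 through 2 complete.
Predecessor durations: [8, 6]
ES = 8 + 6 = 14

14


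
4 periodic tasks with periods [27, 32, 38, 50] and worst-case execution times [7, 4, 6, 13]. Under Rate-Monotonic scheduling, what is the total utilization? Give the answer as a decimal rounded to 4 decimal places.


Compute individual utilizations (exact fractions):
  Task 1: C/T = 7/27 (approx. 0.2593)
  Task 2: C/T = 4/32 = 1/8 (approx. 0.125)
  Task 3: C/T = 6/38 = 3/19 (approx. 0.1579)
  Task 4: C/T = 13/50 (approx. 0.26)
Total utilization U = 7/27 + 1/8 + 3/19 + 13/50 = 82301/102600
Rounded to 4 decimal places: U = 0.8022
RM (Liu & Layland) bound for 4 tasks = 0.756828; compare with U = 82301/102600 (approx. 0.802154)
bound < U <= 1, so the RM sufficient condition is not met (inconclusive; an exact test such as response-time analysis is needed).

0.8022


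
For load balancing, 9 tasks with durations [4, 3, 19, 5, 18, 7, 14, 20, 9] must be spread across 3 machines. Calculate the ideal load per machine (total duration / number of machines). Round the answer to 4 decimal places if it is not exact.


Total processing time = 4 + 3 + 19 + 5 + 18 + 7 + 14 + 20 + 9 = 99
Number of machines = 3
Ideal balanced load = 99 / 3 = 33.0

33.0


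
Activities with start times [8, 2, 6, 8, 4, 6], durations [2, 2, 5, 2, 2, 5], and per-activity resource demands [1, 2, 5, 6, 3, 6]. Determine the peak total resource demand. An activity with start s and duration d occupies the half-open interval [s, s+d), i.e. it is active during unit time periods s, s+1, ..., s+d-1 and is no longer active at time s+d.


Each activity i is active on [start_i, start_i + duration_i).
Compute total resource usage per time slot:
  t=0: active resources = [], total = 0
  t=1: active resources = [], total = 0
  t=2: active resources = [2], total = 2
  t=3: active resources = [2], total = 2
  t=4: active resources = [3], total = 3
  t=5: active resources = [3], total = 3
  t=6: active resources = [5, 6], total = 11
  t=7: active resources = [5, 6], total = 11
  t=8: active resources = [1, 5, 6, 6], total = 18
  t=9: active resources = [1, 5, 6, 6], total = 18
  t=10: active resources = [5, 6], total = 11
Peak resource demand = 18

18


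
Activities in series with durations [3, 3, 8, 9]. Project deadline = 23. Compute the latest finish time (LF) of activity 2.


LF(activity 2) = deadline - sum of successor durations
Successors: activities 3 through 4 with durations [8, 9]
Sum of successor durations = 17
LF = 23 - 17 = 6

6


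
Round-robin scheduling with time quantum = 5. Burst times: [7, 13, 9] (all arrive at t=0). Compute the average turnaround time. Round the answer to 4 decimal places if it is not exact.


Time quantum = 5
Execution trace:
  J1 runs 5 units, time = 5
  J2 runs 5 units, time = 10
  J3 runs 5 units, time = 15
  J1 runs 2 units, time = 17
  J2 runs 5 units, time = 22
  J3 runs 4 units, time = 26
  J2 runs 3 units, time = 29
Finish times: [17, 29, 26]
Average turnaround = 72/3 = 24.0

24.0


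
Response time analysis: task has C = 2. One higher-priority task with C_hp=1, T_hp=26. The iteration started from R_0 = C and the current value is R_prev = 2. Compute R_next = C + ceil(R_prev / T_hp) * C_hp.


R_next = C + ceil(R_prev / T_hp) * C_hp
ceil(2 / 26) = ceil(0.0769) = 1
Interference = 1 * 1 = 1
R_next = 2 + 1 = 3

3


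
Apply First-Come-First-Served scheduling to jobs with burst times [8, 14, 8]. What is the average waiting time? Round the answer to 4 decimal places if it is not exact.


FCFS order (as given): [8, 14, 8]
Waiting times:
  Job 1: wait = 0
  Job 2: wait = 8
  Job 3: wait = 22
Sum of waiting times = 30
Average waiting time = 30/3 = 10.0

10.0


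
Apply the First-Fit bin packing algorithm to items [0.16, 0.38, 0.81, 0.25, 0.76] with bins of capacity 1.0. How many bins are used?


Place items sequentially using First-Fit:
  Item 0.16 -> new Bin 1
  Item 0.38 -> Bin 1 (now 0.54)
  Item 0.81 -> new Bin 2
  Item 0.25 -> Bin 1 (now 0.79)
  Item 0.76 -> new Bin 3
Total bins used = 3

3


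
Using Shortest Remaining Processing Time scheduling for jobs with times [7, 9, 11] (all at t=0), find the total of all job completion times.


Since all jobs arrive at t=0, SRPT equals SPT ordering.
SPT order: [7, 9, 11]
Completion times:
  Job 1: p=7, C=7
  Job 2: p=9, C=16
  Job 3: p=11, C=27
Total completion time = 7 + 16 + 27 = 50

50


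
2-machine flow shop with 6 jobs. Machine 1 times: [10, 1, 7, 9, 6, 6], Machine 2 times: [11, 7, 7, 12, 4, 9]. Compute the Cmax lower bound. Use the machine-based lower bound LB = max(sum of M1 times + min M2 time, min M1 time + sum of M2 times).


LB1 = sum(M1 times) + min(M2 times) = 39 + 4 = 43
LB2 = min(M1 times) + sum(M2 times) = 1 + 50 = 51
Lower bound = max(LB1, LB2) = max(43, 51) = 51

51


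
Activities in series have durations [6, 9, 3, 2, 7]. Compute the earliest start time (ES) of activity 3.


Activity 3 starts after activities 1 through 2 complete.
Predecessor durations: [6, 9]
ES = 6 + 9 = 15

15


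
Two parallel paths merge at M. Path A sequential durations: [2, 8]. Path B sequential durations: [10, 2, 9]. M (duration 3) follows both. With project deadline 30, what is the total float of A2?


Forward pass: ES(A2) = sum of predecessors on chain A = 2
EF = ES + duration = 2 + 8 = 10
Backward pass: LF(M) = deadline = 30; LS(M) = 30 - 3 = 27
LF(A2) = LS(M) - sum(successors on chain A) = 27 - 0 = 27
LS = LF - duration = 27 - 8 = 19
Total float = LS - ES = 19 - 2 = 17

17


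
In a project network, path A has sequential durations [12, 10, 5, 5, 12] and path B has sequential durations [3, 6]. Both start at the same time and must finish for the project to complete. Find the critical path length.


Path A total = 12 + 10 + 5 + 5 + 12 = 44
Path B total = 3 + 6 = 9
Critical path = longest path = max(44, 9) = 44

44


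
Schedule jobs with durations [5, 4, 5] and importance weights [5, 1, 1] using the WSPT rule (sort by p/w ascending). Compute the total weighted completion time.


Compute p/w ratios and sort ascending (WSPT): [(5, 5), (4, 1), (5, 1)]
Compute weighted completion times:
  Job (p=5,w=5): C=5, w*C=5*5=25
  Job (p=4,w=1): C=9, w*C=1*9=9
  Job (p=5,w=1): C=14, w*C=1*14=14
Total weighted completion time = 48

48


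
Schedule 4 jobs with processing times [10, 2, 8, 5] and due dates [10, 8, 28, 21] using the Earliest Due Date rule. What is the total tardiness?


Sort by due date (EDD order): [(2, 8), (10, 10), (5, 21), (8, 28)]
Compute completion times and tardiness:
  Job 1: p=2, d=8, C=2, tardiness=max(0,2-8)=0
  Job 2: p=10, d=10, C=12, tardiness=max(0,12-10)=2
  Job 3: p=5, d=21, C=17, tardiness=max(0,17-21)=0
  Job 4: p=8, d=28, C=25, tardiness=max(0,25-28)=0
Total tardiness = 2

2


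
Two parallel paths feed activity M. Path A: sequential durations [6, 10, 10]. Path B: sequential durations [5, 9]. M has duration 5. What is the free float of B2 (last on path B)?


ES(B2) = sum of predecessors on chain B = 5
EF(B2) = ES + duration = 5 + 9 = 14
Successor of B2 is M. ES(M) = max(sum(A), sum(B)) = max(26, 14) = 26
Free float = ES(successor) - EF(current) = 26 - 14 = 12

12


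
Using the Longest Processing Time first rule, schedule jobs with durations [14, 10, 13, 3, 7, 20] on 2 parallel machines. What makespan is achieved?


Sort jobs in decreasing order (LPT): [20, 14, 13, 10, 7, 3]
Assign each job to the least loaded machine:
  Machine 1: jobs [20, 10, 3], load = 33
  Machine 2: jobs [14, 13, 7], load = 34
Makespan = max load = 34

34


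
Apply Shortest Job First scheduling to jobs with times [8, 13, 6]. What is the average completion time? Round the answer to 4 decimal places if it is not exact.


SJF order (ascending): [6, 8, 13]
Completion times:
  Job 1: burst=6, C=6
  Job 2: burst=8, C=14
  Job 3: burst=13, C=27
Average completion = 47/3 = 15.6667

15.6667


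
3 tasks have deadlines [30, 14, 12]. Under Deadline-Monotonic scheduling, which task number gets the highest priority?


Sort tasks by relative deadline (ascending):
  Task 3: deadline = 12
  Task 2: deadline = 14
  Task 1: deadline = 30
Priority order (highest first): [3, 2, 1]
Highest priority task = 3

3


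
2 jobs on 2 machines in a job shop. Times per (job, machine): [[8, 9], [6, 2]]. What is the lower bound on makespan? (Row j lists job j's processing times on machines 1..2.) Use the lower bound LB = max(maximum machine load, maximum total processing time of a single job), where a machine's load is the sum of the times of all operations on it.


Machine loads:
  Machine 1: 8 + 6 = 14
  Machine 2: 9 + 2 = 11
Max machine load = 14
Job totals:
  Job 1: 17
  Job 2: 8
Max job total = 17
Lower bound = max(14, 17) = 17

17


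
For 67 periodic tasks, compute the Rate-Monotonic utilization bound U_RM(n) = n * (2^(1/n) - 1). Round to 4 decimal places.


Compute 2^(1/67) = 1.0103991798
Subtract 1: 1.0103991798 - 1 = 0.0103991798
Multiply by n: 67 * 0.0103991798 = 0.6967450466
Round to 4 dp: 0.6967

0.6967


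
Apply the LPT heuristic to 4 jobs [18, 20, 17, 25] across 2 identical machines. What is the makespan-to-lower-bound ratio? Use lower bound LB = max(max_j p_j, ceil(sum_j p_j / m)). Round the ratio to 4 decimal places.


LPT order: [25, 20, 18, 17]
Machine loads after assignment: [42, 38]
LPT makespan = 42
Lower bound = max(max_job, ceil(total/2)) = max(25, 40) = 40
Ratio = 42 / 40 = 1.05

1.05


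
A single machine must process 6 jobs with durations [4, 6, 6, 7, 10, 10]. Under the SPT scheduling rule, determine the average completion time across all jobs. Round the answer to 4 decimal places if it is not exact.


Sort jobs by processing time (SPT order): [4, 6, 6, 7, 10, 10]
Compute completion times sequentially:
  Job 1: processing = 4, completes at 4
  Job 2: processing = 6, completes at 10
  Job 3: processing = 6, completes at 16
  Job 4: processing = 7, completes at 23
  Job 5: processing = 10, completes at 33
  Job 6: processing = 10, completes at 43
Sum of completion times = 129
Average completion time = 129/6 = 21.5

21.5


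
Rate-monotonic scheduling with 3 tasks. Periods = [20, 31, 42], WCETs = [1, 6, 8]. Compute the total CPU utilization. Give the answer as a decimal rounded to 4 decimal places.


Compute individual utilizations (exact fractions):
  Task 1: C/T = 1/20 (approx. 0.05)
  Task 2: C/T = 6/31 (approx. 0.1935)
  Task 3: C/T = 8/42 = 4/21 (approx. 0.1905)
Total utilization U = 1/20 + 6/31 + 4/21 = 5651/13020
Rounded to 4 decimal places: U = 0.4340
RM (Liu & Layland) bound for 3 tasks = 0.779763; compare with U = 5651/13020 (approx. 0.434025)
U <= bound, so schedulable by RM sufficient condition.

0.4340


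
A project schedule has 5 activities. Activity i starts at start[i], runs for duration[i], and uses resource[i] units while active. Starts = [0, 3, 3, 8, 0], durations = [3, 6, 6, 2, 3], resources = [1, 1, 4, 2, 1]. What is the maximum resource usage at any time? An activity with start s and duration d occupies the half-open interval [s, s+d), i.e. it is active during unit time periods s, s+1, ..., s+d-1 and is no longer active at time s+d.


Each activity i is active on [start_i, start_i + duration_i).
Compute total resource usage per time slot:
  t=0: active resources = [1, 1], total = 2
  t=1: active resources = [1, 1], total = 2
  t=2: active resources = [1, 1], total = 2
  t=3: active resources = [1, 4], total = 5
  t=4: active resources = [1, 4], total = 5
  t=5: active resources = [1, 4], total = 5
  t=6: active resources = [1, 4], total = 5
  t=7: active resources = [1, 4], total = 5
  t=8: active resources = [1, 4, 2], total = 7
  t=9: active resources = [2], total = 2
Peak resource demand = 7

7


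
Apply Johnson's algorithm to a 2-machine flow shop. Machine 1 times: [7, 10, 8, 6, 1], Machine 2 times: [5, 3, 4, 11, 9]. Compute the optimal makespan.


Apply Johnson's rule:
  Group 1 (a <= b): [(5, 1, 9), (4, 6, 11)]
  Group 2 (a > b): [(1, 7, 5), (3, 8, 4), (2, 10, 3)]
Optimal job order: [5, 4, 1, 3, 2]
Schedule:
  Job 5: M1 done at 1, M2 done at 10
  Job 4: M1 done at 7, M2 done at 21
  Job 1: M1 done at 14, M2 done at 26
  Job 3: M1 done at 22, M2 done at 30
  Job 2: M1 done at 32, M2 done at 35
Makespan = 35

35


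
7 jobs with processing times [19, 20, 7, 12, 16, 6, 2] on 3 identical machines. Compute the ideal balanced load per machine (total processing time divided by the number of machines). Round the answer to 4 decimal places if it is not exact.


Total processing time = 19 + 20 + 7 + 12 + 16 + 6 + 2 = 82
Number of machines = 3
Ideal balanced load = 82 / 3 = 27.3333

27.3333


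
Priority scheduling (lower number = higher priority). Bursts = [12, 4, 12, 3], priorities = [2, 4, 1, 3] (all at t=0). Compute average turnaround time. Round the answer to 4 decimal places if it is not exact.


Sort by priority (ascending = highest first):
Order: [(1, 12), (2, 12), (3, 3), (4, 4)]
Completion times:
  Priority 1, burst=12, C=12
  Priority 2, burst=12, C=24
  Priority 3, burst=3, C=27
  Priority 4, burst=4, C=31
Average turnaround = 94/4 = 23.5

23.5


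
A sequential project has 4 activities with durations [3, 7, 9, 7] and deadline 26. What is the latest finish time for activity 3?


LF(activity 3) = deadline - sum of successor durations
Successors: activities 4 through 4 with durations [7]
Sum of successor durations = 7
LF = 26 - 7 = 19

19


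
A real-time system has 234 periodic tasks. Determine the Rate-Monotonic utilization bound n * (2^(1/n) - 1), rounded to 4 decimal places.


Compute 2^(1/234) = 1.0029665590
Subtract 1: 1.0029665590 - 1 = 0.0029665590
Multiply by n: 234 * 0.0029665590 = 0.6941748060
Round to 4 dp: 0.6942

0.6942


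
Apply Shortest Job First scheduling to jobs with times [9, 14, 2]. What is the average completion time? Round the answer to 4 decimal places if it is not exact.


SJF order (ascending): [2, 9, 14]
Completion times:
  Job 1: burst=2, C=2
  Job 2: burst=9, C=11
  Job 3: burst=14, C=25
Average completion = 38/3 = 12.6667

12.6667


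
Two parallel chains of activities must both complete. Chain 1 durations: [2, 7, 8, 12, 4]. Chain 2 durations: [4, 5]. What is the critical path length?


Path A total = 2 + 7 + 8 + 12 + 4 = 33
Path B total = 4 + 5 = 9
Critical path = longest path = max(33, 9) = 33

33


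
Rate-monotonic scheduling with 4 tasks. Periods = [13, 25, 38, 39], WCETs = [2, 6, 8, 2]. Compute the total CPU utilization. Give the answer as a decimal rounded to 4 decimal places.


Compute individual utilizations (exact fractions):
  Task 1: C/T = 2/13 (approx. 0.1538)
  Task 2: C/T = 6/25 (approx. 0.24)
  Task 3: C/T = 8/38 = 4/19 (approx. 0.2105)
  Task 4: C/T = 2/39 (approx. 0.0513)
Total utilization U = 2/13 + 6/25 + 4/19 + 2/39 = 12146/18525
Rounded to 4 decimal places: U = 0.6557
RM (Liu & Layland) bound for 4 tasks = 0.756828; compare with U = 12146/18525 (approx. 0.655655)
U <= bound, so schedulable by RM sufficient condition.

0.6557


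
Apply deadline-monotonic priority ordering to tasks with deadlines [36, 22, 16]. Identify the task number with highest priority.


Sort tasks by relative deadline (ascending):
  Task 3: deadline = 16
  Task 2: deadline = 22
  Task 1: deadline = 36
Priority order (highest first): [3, 2, 1]
Highest priority task = 3

3


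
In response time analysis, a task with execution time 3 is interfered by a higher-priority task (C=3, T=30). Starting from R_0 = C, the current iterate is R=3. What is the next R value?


R_next = C + ceil(R_prev / T_hp) * C_hp
ceil(3 / 30) = ceil(0.1) = 1
Interference = 1 * 3 = 3
R_next = 3 + 3 = 6

6


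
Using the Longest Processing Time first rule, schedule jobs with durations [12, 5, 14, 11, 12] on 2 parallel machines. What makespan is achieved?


Sort jobs in decreasing order (LPT): [14, 12, 12, 11, 5]
Assign each job to the least loaded machine:
  Machine 1: jobs [14, 11], load = 25
  Machine 2: jobs [12, 12, 5], load = 29
Makespan = max load = 29

29


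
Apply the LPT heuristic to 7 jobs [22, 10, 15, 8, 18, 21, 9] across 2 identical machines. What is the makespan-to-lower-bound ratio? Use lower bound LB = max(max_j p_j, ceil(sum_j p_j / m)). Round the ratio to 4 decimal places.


LPT order: [22, 21, 18, 15, 10, 9, 8]
Machine loads after assignment: [55, 48]
LPT makespan = 55
Lower bound = max(max_job, ceil(total/2)) = max(22, 52) = 52
Ratio = 55 / 52 = 1.0577

1.0577


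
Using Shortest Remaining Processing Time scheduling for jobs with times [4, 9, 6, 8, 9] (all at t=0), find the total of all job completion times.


Since all jobs arrive at t=0, SRPT equals SPT ordering.
SPT order: [4, 6, 8, 9, 9]
Completion times:
  Job 1: p=4, C=4
  Job 2: p=6, C=10
  Job 3: p=8, C=18
  Job 4: p=9, C=27
  Job 5: p=9, C=36
Total completion time = 4 + 10 + 18 + 27 + 36 = 95

95


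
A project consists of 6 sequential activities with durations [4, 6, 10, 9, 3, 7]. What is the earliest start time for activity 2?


Activity 2 starts after activities 1 through 1 complete.
Predecessor durations: [4]
ES = 4 = 4

4


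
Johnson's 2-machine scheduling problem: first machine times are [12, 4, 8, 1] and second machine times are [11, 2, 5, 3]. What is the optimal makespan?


Apply Johnson's rule:
  Group 1 (a <= b): [(4, 1, 3)]
  Group 2 (a > b): [(1, 12, 11), (3, 8, 5), (2, 4, 2)]
Optimal job order: [4, 1, 3, 2]
Schedule:
  Job 4: M1 done at 1, M2 done at 4
  Job 1: M1 done at 13, M2 done at 24
  Job 3: M1 done at 21, M2 done at 29
  Job 2: M1 done at 25, M2 done at 31
Makespan = 31

31


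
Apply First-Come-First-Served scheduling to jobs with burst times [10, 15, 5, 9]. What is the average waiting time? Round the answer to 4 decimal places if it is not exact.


FCFS order (as given): [10, 15, 5, 9]
Waiting times:
  Job 1: wait = 0
  Job 2: wait = 10
  Job 3: wait = 25
  Job 4: wait = 30
Sum of waiting times = 65
Average waiting time = 65/4 = 16.25

16.25


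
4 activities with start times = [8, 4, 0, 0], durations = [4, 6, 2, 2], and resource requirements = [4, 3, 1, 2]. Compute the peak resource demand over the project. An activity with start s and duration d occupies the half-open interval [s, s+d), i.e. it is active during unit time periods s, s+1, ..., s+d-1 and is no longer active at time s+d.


Each activity i is active on [start_i, start_i + duration_i).
Compute total resource usage per time slot:
  t=0: active resources = [1, 2], total = 3
  t=1: active resources = [1, 2], total = 3
  t=2: active resources = [], total = 0
  t=3: active resources = [], total = 0
  t=4: active resources = [3], total = 3
  t=5: active resources = [3], total = 3
  t=6: active resources = [3], total = 3
  t=7: active resources = [3], total = 3
  t=8: active resources = [4, 3], total = 7
  t=9: active resources = [4, 3], total = 7
  t=10: active resources = [4], total = 4
  t=11: active resources = [4], total = 4
Peak resource demand = 7

7


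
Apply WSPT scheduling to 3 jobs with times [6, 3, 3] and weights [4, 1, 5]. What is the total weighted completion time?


Compute p/w ratios and sort ascending (WSPT): [(3, 5), (6, 4), (3, 1)]
Compute weighted completion times:
  Job (p=3,w=5): C=3, w*C=5*3=15
  Job (p=6,w=4): C=9, w*C=4*9=36
  Job (p=3,w=1): C=12, w*C=1*12=12
Total weighted completion time = 63

63


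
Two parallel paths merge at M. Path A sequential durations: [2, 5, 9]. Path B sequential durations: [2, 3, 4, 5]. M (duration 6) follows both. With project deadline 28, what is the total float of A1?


Forward pass: ES(A1) = sum of predecessors on chain A = 0
EF = ES + duration = 0 + 2 = 2
Backward pass: LF(M) = deadline = 28; LS(M) = 28 - 6 = 22
LF(A1) = LS(M) - sum(successors on chain A) = 22 - 14 = 8
LS = LF - duration = 8 - 2 = 6
Total float = LS - ES = 6 - 0 = 6

6


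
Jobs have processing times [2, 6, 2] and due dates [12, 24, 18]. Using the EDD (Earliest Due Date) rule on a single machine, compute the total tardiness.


Sort by due date (EDD order): [(2, 12), (2, 18), (6, 24)]
Compute completion times and tardiness:
  Job 1: p=2, d=12, C=2, tardiness=max(0,2-12)=0
  Job 2: p=2, d=18, C=4, tardiness=max(0,4-18)=0
  Job 3: p=6, d=24, C=10, tardiness=max(0,10-24)=0
Total tardiness = 0

0


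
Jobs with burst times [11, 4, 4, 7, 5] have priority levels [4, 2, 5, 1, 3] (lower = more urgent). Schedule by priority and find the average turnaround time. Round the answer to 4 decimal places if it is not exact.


Sort by priority (ascending = highest first):
Order: [(1, 7), (2, 4), (3, 5), (4, 11), (5, 4)]
Completion times:
  Priority 1, burst=7, C=7
  Priority 2, burst=4, C=11
  Priority 3, burst=5, C=16
  Priority 4, burst=11, C=27
  Priority 5, burst=4, C=31
Average turnaround = 92/5 = 18.4

18.4


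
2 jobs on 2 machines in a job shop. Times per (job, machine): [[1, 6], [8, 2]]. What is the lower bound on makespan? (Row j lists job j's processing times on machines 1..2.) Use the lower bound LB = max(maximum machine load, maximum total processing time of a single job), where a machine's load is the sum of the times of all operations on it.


Machine loads:
  Machine 1: 1 + 8 = 9
  Machine 2: 6 + 2 = 8
Max machine load = 9
Job totals:
  Job 1: 7
  Job 2: 10
Max job total = 10
Lower bound = max(9, 10) = 10

10


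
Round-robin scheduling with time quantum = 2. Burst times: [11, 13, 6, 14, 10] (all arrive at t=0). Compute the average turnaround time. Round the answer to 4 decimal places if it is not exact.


Time quantum = 2
Execution trace:
  J1 runs 2 units, time = 2
  J2 runs 2 units, time = 4
  J3 runs 2 units, time = 6
  J4 runs 2 units, time = 8
  J5 runs 2 units, time = 10
  J1 runs 2 units, time = 12
  J2 runs 2 units, time = 14
  J3 runs 2 units, time = 16
  J4 runs 2 units, time = 18
  J5 runs 2 units, time = 20
  J1 runs 2 units, time = 22
  J2 runs 2 units, time = 24
  J3 runs 2 units, time = 26
  J4 runs 2 units, time = 28
  J5 runs 2 units, time = 30
  J1 runs 2 units, time = 32
  J2 runs 2 units, time = 34
  J4 runs 2 units, time = 36
  J5 runs 2 units, time = 38
  J1 runs 2 units, time = 40
  J2 runs 2 units, time = 42
  J4 runs 2 units, time = 44
  J5 runs 2 units, time = 46
  J1 runs 1 units, time = 47
  J2 runs 2 units, time = 49
  J4 runs 2 units, time = 51
  J2 runs 1 units, time = 52
  J4 runs 2 units, time = 54
Finish times: [47, 52, 26, 54, 46]
Average turnaround = 225/5 = 45.0

45.0


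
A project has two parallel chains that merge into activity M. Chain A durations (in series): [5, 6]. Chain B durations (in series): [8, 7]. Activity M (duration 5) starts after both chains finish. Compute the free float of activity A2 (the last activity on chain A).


ES(A2) = sum of predecessors on chain A = 5
EF(A2) = ES + duration = 5 + 6 = 11
Successor of A2 is M. ES(M) = max(sum(A), sum(B)) = max(11, 15) = 15
Free float = ES(successor) - EF(current) = 15 - 11 = 4

4


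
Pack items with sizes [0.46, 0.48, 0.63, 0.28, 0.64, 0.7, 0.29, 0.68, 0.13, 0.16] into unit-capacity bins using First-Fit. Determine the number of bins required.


Place items sequentially using First-Fit:
  Item 0.46 -> new Bin 1
  Item 0.48 -> Bin 1 (now 0.94)
  Item 0.63 -> new Bin 2
  Item 0.28 -> Bin 2 (now 0.91)
  Item 0.64 -> new Bin 3
  Item 0.7 -> new Bin 4
  Item 0.29 -> Bin 3 (now 0.93)
  Item 0.68 -> new Bin 5
  Item 0.13 -> Bin 4 (now 0.83)
  Item 0.16 -> Bin 4 (now 0.99)
Total bins used = 5

5


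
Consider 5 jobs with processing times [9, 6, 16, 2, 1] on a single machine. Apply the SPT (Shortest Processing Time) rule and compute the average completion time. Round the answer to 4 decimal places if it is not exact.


Sort jobs by processing time (SPT order): [1, 2, 6, 9, 16]
Compute completion times sequentially:
  Job 1: processing = 1, completes at 1
  Job 2: processing = 2, completes at 3
  Job 3: processing = 6, completes at 9
  Job 4: processing = 9, completes at 18
  Job 5: processing = 16, completes at 34
Sum of completion times = 65
Average completion time = 65/5 = 13.0

13.0


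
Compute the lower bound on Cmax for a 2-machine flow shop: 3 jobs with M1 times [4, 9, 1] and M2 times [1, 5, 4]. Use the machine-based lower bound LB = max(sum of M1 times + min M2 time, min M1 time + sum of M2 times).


LB1 = sum(M1 times) + min(M2 times) = 14 + 1 = 15
LB2 = min(M1 times) + sum(M2 times) = 1 + 10 = 11
Lower bound = max(LB1, LB2) = max(15, 11) = 15

15


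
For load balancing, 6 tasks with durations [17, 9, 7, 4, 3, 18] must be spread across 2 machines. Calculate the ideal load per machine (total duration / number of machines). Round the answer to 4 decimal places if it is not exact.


Total processing time = 17 + 9 + 7 + 4 + 3 + 18 = 58
Number of machines = 2
Ideal balanced load = 58 / 2 = 29.0

29.0


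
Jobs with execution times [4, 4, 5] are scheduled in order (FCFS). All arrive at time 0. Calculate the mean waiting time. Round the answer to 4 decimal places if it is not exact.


FCFS order (as given): [4, 4, 5]
Waiting times:
  Job 1: wait = 0
  Job 2: wait = 4
  Job 3: wait = 8
Sum of waiting times = 12
Average waiting time = 12/3 = 4.0

4.0


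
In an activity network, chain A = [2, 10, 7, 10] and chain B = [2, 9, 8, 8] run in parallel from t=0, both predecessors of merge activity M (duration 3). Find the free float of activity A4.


ES(A4) = sum of predecessors on chain A = 19
EF(A4) = ES + duration = 19 + 10 = 29
Successor of A4 is M. ES(M) = max(sum(A), sum(B)) = max(29, 27) = 29
Free float = ES(successor) - EF(current) = 29 - 29 = 0

0


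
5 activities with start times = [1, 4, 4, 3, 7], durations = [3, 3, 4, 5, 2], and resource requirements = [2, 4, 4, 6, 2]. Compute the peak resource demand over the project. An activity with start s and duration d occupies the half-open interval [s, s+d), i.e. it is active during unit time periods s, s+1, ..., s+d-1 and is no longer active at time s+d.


Each activity i is active on [start_i, start_i + duration_i).
Compute total resource usage per time slot:
  t=0: active resources = [], total = 0
  t=1: active resources = [2], total = 2
  t=2: active resources = [2], total = 2
  t=3: active resources = [2, 6], total = 8
  t=4: active resources = [4, 4, 6], total = 14
  t=5: active resources = [4, 4, 6], total = 14
  t=6: active resources = [4, 4, 6], total = 14
  t=7: active resources = [4, 6, 2], total = 12
  t=8: active resources = [2], total = 2
Peak resource demand = 14

14


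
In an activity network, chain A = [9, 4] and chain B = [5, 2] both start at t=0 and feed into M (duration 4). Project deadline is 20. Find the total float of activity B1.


Forward pass: ES(B1) = sum of predecessors on chain B = 0
EF = ES + duration = 0 + 5 = 5
Backward pass: LF(M) = deadline = 20; LS(M) = 20 - 4 = 16
LF(B1) = LS(M) - sum(successors on chain B) = 16 - 2 = 14
LS = LF - duration = 14 - 5 = 9
Total float = LS - ES = 9 - 0 = 9

9


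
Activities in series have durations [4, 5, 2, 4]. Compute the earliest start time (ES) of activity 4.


Activity 4 starts after activities 1 through 3 complete.
Predecessor durations: [4, 5, 2]
ES = 4 + 5 + 2 = 11

11


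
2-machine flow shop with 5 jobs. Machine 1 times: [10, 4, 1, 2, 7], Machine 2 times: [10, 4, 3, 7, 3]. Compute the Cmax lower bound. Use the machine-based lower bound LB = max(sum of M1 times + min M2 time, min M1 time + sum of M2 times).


LB1 = sum(M1 times) + min(M2 times) = 24 + 3 = 27
LB2 = min(M1 times) + sum(M2 times) = 1 + 27 = 28
Lower bound = max(LB1, LB2) = max(27, 28) = 28

28


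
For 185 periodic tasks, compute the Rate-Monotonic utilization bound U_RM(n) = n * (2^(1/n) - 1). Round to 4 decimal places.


Compute 2^(1/185) = 1.0037537693
Subtract 1: 1.0037537693 - 1 = 0.0037537693
Multiply by n: 185 * 0.0037537693 = 0.6944473205
Round to 4 dp: 0.6944

0.6944


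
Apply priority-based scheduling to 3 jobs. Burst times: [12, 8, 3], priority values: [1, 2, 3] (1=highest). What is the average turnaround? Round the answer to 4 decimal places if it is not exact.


Sort by priority (ascending = highest first):
Order: [(1, 12), (2, 8), (3, 3)]
Completion times:
  Priority 1, burst=12, C=12
  Priority 2, burst=8, C=20
  Priority 3, burst=3, C=23
Average turnaround = 55/3 = 18.3333

18.3333


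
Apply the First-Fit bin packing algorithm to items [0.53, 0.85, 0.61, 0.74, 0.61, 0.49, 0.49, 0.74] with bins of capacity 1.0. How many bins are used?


Place items sequentially using First-Fit:
  Item 0.53 -> new Bin 1
  Item 0.85 -> new Bin 2
  Item 0.61 -> new Bin 3
  Item 0.74 -> new Bin 4
  Item 0.61 -> new Bin 5
  Item 0.49 -> new Bin 6
  Item 0.49 -> Bin 6 (now 0.98)
  Item 0.74 -> new Bin 7
Total bins used = 7

7


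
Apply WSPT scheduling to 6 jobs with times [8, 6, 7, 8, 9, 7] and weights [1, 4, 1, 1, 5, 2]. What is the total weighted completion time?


Compute p/w ratios and sort ascending (WSPT): [(6, 4), (9, 5), (7, 2), (7, 1), (8, 1), (8, 1)]
Compute weighted completion times:
  Job (p=6,w=4): C=6, w*C=4*6=24
  Job (p=9,w=5): C=15, w*C=5*15=75
  Job (p=7,w=2): C=22, w*C=2*22=44
  Job (p=7,w=1): C=29, w*C=1*29=29
  Job (p=8,w=1): C=37, w*C=1*37=37
  Job (p=8,w=1): C=45, w*C=1*45=45
Total weighted completion time = 254

254


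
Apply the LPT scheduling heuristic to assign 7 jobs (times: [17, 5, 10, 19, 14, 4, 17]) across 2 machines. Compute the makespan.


Sort jobs in decreasing order (LPT): [19, 17, 17, 14, 10, 5, 4]
Assign each job to the least loaded machine:
  Machine 1: jobs [19, 14, 10], load = 43
  Machine 2: jobs [17, 17, 5, 4], load = 43
Makespan = max load = 43

43


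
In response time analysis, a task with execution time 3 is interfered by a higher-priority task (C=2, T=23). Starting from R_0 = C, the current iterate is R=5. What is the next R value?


R_next = C + ceil(R_prev / T_hp) * C_hp
ceil(5 / 23) = ceil(0.2174) = 1
Interference = 1 * 2 = 2
R_next = 3 + 2 = 5
R_next = R_prev, so the iteration has converged (response time = 5).

5


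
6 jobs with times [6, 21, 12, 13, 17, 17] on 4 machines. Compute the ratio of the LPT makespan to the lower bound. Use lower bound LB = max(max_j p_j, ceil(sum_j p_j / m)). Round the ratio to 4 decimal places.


LPT order: [21, 17, 17, 13, 12, 6]
Machine loads after assignment: [21, 23, 17, 25]
LPT makespan = 25
Lower bound = max(max_job, ceil(total/4)) = max(21, 22) = 22
Ratio = 25 / 22 = 1.1364

1.1364


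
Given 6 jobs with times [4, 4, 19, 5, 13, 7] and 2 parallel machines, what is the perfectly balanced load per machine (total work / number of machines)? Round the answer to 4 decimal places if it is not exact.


Total processing time = 4 + 4 + 19 + 5 + 13 + 7 = 52
Number of machines = 2
Ideal balanced load = 52 / 2 = 26.0

26.0


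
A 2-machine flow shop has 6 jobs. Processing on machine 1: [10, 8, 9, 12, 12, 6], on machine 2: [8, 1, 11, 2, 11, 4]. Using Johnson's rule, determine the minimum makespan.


Apply Johnson's rule:
  Group 1 (a <= b): [(3, 9, 11)]
  Group 2 (a > b): [(5, 12, 11), (1, 10, 8), (6, 6, 4), (4, 12, 2), (2, 8, 1)]
Optimal job order: [3, 5, 1, 6, 4, 2]
Schedule:
  Job 3: M1 done at 9, M2 done at 20
  Job 5: M1 done at 21, M2 done at 32
  Job 1: M1 done at 31, M2 done at 40
  Job 6: M1 done at 37, M2 done at 44
  Job 4: M1 done at 49, M2 done at 51
  Job 2: M1 done at 57, M2 done at 58
Makespan = 58

58


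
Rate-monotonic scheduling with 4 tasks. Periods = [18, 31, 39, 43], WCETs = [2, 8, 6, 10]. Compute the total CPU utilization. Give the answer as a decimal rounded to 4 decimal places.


Compute individual utilizations (exact fractions):
  Task 1: C/T = 2/18 = 1/9 (approx. 0.1111)
  Task 2: C/T = 8/31 (approx. 0.2581)
  Task 3: C/T = 6/39 = 2/13 (approx. 0.1538)
  Task 4: C/T = 10/43 (approx. 0.2326)
Total utilization U = 1/9 + 8/31 + 2/13 + 10/43 = 117841/155961
Rounded to 4 decimal places: U = 0.7556
RM (Liu & Layland) bound for 4 tasks = 0.756828; compare with U = 117841/155961 (approx. 0.755580)
U <= bound, so schedulable by RM sufficient condition.

0.7556


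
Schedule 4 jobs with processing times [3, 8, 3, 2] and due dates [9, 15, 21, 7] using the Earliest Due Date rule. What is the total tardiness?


Sort by due date (EDD order): [(2, 7), (3, 9), (8, 15), (3, 21)]
Compute completion times and tardiness:
  Job 1: p=2, d=7, C=2, tardiness=max(0,2-7)=0
  Job 2: p=3, d=9, C=5, tardiness=max(0,5-9)=0
  Job 3: p=8, d=15, C=13, tardiness=max(0,13-15)=0
  Job 4: p=3, d=21, C=16, tardiness=max(0,16-21)=0
Total tardiness = 0

0


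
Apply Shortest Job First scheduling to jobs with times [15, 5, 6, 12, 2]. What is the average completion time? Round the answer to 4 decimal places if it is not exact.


SJF order (ascending): [2, 5, 6, 12, 15]
Completion times:
  Job 1: burst=2, C=2
  Job 2: burst=5, C=7
  Job 3: burst=6, C=13
  Job 4: burst=12, C=25
  Job 5: burst=15, C=40
Average completion = 87/5 = 17.4

17.4


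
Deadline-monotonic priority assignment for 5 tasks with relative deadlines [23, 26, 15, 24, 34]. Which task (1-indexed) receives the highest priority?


Sort tasks by relative deadline (ascending):
  Task 3: deadline = 15
  Task 1: deadline = 23
  Task 4: deadline = 24
  Task 2: deadline = 26
  Task 5: deadline = 34
Priority order (highest first): [3, 1, 4, 2, 5]
Highest priority task = 3

3


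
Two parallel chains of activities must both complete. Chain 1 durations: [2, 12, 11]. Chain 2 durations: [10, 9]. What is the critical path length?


Path A total = 2 + 12 + 11 = 25
Path B total = 10 + 9 = 19
Critical path = longest path = max(25, 19) = 25

25


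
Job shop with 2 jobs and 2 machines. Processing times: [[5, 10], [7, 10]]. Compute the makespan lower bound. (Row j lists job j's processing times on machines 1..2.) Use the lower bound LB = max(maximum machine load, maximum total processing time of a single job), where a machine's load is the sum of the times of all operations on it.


Machine loads:
  Machine 1: 5 + 7 = 12
  Machine 2: 10 + 10 = 20
Max machine load = 20
Job totals:
  Job 1: 15
  Job 2: 17
Max job total = 17
Lower bound = max(20, 17) = 20

20


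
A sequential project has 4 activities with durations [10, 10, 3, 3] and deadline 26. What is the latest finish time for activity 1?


LF(activity 1) = deadline - sum of successor durations
Successors: activities 2 through 4 with durations [10, 3, 3]
Sum of successor durations = 16
LF = 26 - 16 = 10

10
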